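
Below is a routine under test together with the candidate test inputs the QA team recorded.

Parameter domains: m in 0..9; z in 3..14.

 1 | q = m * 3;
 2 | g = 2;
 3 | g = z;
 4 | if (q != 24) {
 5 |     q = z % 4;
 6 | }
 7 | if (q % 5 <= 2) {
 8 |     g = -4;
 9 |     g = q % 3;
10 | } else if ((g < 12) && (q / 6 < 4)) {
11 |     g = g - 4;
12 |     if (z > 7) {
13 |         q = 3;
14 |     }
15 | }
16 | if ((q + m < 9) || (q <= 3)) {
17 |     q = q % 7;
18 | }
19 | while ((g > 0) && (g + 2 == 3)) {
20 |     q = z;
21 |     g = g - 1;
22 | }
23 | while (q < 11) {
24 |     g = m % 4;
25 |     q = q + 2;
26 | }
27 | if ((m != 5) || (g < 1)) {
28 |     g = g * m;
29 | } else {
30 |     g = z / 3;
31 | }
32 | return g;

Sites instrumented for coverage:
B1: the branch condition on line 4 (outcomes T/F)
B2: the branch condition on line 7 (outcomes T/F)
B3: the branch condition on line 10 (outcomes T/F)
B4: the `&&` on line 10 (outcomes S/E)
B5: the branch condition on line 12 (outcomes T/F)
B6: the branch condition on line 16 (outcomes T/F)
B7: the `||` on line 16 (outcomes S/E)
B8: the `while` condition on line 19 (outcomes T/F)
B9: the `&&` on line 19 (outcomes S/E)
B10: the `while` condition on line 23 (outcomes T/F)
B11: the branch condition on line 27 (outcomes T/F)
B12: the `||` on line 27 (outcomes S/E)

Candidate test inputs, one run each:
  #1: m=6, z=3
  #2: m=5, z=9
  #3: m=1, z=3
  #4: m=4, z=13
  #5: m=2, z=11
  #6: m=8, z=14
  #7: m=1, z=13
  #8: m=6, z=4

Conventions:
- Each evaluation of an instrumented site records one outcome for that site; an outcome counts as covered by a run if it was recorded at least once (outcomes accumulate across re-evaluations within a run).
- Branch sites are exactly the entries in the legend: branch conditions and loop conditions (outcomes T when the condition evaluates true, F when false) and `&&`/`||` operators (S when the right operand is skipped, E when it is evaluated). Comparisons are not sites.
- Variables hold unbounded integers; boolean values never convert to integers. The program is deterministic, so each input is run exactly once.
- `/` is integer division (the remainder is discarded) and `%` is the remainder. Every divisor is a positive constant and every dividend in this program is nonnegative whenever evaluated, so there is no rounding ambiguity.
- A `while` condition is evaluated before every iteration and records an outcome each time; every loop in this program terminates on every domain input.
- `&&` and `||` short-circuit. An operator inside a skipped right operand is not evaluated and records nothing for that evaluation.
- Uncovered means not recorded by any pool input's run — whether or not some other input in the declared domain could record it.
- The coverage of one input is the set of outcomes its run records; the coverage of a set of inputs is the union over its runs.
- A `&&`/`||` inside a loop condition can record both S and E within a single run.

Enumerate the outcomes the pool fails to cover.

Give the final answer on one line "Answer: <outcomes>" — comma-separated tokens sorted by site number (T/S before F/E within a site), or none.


test 1 (m=6, z=3) fires B1->T, B2->F, B4->E, B3->T, B5->F, B7->E, B6->T, B9->S, B8->F, B10->T, B10->T, B10->T, B10->T, B10->F, ...; hits B1=T, B2=F, B3=T, B4=E, B5=F, B6=T, B7=E, B8=F, B9=S, B10=T, B10=F, B11=T, B12=S
test 2 (m=5, z=9) fires B1->T, B2->T, B7->S, B6->T, B9->E, B8->T, B9->S, B8->F, B10->T, B10->F, B12->E, B11->F; hits B1=T, B2=T, B6=T, B7=S, B8=T, B8=F, B9=S, B9=E, B10=T, B10=F, B11=F, B12=E
test 3 (m=1, z=3) fires B1->T, B2->F, B4->E, B3->T, B5->F, B7->S, B6->T, B9->S, B8->F, B10->T, B10->T, B10->T, B10->T, B10->F, ...; hits B1=T, B2=F, B3=T, B4=E, B5=F, B6=T, B7=S, B8=F, B9=S, B10=T, B10=F, B11=T, B12=S
test 4 (m=4, z=13) fires B1->T, B2->T, B7->S, B6->T, B9->E, B8->T, B9->S, B8->F, B10->F, B12->S, B11->T; hits B1=T, B2=T, B6=T, B7=S, B8=T, B8=F, B9=S, B9=E, B10=F, B11=T, B12=S
test 5 (m=2, z=11) fires B1->T, B2->F, B4->E, B3->T, B5->T, B7->S, B6->T, B9->E, B8->F, B10->T, B10->T, B10->T, B10->T, B10->F, ...; hits B1=T, B2=F, B3=T, B4=E, B5=T, B6=T, B7=S, B8=F, B9=E, B10=T, B10=F, B11=T, B12=S
test 6 (m=8, z=14) fires B1->F, B2->F, B4->S, B3->F, B7->E, B6->F, B9->E, B8->F, B10->F, B12->S, B11->T; hits B1=F, B2=F, B3=F, B4=S, B6=F, B7=E, B8=F, B9=E, B10=F, B11=T, B12=S
test 7 (m=1, z=13) fires B1->T, B2->T, B7->S, B6->T, B9->E, B8->T, B9->S, B8->F, B10->F, B12->S, B11->T; hits B1=T, B2=T, B6=T, B7=S, B8=T, B8=F, B9=S, B9=E, B10=F, B11=T, B12=S
test 8 (m=6, z=4) fires B1->T, B2->T, B7->S, B6->T, B9->S, B8->F, B10->T, B10->T, B10->T, B10->T, B10->T, B10->T, B10->F, B12->S, ...; hits B1=T, B2=T, B6=T, B7=S, B8=F, B9=S, B10=T, B10=F, B11=T, B12=S
union over the pool: B1=T, B1=F, B2=T, B2=F, B3=T, B3=F, B4=S, B4=E, B5=T, B5=F, B6=T, B6=F, B7=S, B7=E, B8=T, B8=F, B9=S, B9=E, B10=T, B10=F, B11=T, B11=F, B12=S, B12=E
uncovered (0 of 24): none
Answer: none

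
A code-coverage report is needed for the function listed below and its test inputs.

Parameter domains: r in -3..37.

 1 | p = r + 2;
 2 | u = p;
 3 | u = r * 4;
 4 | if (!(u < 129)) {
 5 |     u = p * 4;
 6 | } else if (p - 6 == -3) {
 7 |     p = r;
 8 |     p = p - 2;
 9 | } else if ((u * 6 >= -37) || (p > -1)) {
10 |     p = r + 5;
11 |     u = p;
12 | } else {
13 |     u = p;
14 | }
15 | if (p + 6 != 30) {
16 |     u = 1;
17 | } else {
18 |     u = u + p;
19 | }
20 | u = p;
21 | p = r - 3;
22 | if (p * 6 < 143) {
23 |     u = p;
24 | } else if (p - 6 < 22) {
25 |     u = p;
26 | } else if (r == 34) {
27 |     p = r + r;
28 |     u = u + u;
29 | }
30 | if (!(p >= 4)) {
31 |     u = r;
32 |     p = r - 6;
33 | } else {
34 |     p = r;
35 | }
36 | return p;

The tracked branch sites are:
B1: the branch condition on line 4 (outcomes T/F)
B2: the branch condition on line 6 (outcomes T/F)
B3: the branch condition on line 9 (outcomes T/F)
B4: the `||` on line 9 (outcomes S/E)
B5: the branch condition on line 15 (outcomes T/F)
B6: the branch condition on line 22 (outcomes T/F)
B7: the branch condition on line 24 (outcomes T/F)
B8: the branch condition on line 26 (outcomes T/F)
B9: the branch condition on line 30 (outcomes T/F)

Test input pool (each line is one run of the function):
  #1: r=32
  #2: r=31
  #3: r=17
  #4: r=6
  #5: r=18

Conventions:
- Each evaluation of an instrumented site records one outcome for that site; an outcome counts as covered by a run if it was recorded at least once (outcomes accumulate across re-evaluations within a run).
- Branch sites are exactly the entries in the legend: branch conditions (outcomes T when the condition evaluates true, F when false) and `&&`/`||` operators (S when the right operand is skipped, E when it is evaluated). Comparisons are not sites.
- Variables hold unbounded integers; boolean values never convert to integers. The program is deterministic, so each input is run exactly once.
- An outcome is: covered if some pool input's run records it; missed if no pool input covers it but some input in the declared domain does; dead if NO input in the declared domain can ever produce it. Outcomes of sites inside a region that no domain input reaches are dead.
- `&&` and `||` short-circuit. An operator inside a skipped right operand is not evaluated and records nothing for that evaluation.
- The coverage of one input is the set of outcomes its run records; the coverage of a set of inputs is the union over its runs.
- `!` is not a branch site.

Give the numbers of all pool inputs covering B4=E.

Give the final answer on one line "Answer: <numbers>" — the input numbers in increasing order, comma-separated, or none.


input #1 (r=32): never hits B4=E
input #2 (r=31): never hits B4=E
input #3 (r=17): never hits B4=E
input #4 (r=6): never hits B4=E
input #5 (r=18): never hits B4=E
Answer: none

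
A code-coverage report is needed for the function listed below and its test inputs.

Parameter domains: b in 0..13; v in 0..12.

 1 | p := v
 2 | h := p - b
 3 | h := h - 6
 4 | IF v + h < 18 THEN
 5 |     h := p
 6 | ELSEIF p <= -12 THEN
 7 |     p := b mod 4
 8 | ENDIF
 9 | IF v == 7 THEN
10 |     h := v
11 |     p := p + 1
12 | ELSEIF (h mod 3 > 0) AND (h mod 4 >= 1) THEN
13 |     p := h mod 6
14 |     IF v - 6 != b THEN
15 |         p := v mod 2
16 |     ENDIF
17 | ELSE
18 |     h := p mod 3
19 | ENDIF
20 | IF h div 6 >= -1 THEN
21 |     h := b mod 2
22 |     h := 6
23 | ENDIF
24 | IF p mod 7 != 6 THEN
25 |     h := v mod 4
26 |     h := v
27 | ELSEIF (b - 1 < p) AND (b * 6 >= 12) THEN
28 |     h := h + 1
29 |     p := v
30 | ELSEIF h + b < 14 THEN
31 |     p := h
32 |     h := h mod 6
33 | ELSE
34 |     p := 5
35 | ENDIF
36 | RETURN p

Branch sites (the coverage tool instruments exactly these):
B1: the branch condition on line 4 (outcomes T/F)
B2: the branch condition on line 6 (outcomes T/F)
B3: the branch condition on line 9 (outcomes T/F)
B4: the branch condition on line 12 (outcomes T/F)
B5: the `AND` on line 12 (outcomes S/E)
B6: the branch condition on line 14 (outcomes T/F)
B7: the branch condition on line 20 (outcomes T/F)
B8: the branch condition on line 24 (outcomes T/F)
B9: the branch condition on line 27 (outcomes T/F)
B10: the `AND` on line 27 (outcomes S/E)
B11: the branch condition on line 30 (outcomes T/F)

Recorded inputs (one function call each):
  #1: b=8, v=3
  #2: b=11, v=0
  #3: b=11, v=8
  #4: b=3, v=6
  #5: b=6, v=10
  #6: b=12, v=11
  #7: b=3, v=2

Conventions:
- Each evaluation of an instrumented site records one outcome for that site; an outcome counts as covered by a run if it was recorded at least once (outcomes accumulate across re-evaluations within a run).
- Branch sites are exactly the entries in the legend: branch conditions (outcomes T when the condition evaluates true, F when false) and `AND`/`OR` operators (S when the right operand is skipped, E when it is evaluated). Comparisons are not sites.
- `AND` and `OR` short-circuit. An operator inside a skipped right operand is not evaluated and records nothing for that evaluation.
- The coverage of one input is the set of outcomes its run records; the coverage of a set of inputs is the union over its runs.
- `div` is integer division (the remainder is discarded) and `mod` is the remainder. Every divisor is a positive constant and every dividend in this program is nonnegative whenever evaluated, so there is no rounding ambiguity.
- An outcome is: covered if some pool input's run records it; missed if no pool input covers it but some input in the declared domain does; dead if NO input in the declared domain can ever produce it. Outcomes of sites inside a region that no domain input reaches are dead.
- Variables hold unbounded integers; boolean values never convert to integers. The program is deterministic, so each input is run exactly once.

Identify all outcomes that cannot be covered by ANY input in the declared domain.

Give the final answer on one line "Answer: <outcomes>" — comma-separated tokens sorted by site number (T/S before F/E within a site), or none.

sweeping the full domain (182 inputs) for each outcome:
  B2=T: unreachable across the whole domain -> dead
  B7=F: unreachable across the whole domain -> dead
  reachable outcomes have witnesses, e.g. B1=T (e.g. b=0, v=0), B1=F (e.g. b=0, v=12), B2=F (e.g. b=0, v=12), B3=T (e.g. b=0, v=7)

Answer: B2=T, B7=F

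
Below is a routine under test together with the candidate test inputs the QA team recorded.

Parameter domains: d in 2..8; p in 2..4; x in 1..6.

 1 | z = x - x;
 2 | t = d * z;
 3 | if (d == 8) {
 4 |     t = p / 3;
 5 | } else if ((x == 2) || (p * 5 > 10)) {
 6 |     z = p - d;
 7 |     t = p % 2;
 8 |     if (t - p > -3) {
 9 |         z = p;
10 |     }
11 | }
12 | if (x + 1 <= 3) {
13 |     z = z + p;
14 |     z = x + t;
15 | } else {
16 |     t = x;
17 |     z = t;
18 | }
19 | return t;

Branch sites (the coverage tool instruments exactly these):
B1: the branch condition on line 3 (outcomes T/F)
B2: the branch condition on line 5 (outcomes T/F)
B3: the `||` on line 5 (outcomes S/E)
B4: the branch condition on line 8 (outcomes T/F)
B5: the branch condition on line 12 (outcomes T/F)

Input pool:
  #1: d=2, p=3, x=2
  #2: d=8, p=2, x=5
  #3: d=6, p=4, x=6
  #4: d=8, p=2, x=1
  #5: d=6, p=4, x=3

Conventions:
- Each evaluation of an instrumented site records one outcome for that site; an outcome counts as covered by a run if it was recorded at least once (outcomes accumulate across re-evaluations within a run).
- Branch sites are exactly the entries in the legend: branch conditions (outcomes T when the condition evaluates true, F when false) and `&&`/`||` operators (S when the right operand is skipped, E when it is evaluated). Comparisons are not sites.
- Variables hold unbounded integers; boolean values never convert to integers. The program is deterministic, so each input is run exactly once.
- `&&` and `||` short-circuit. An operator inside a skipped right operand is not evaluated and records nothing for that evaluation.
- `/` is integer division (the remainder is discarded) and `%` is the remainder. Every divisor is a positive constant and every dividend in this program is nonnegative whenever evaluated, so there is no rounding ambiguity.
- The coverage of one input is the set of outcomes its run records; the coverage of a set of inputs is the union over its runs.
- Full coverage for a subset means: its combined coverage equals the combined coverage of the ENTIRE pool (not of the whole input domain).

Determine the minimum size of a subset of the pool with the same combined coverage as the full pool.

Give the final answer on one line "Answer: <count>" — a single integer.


test 1 (d=2, p=3, x=2) hits B1=F, B2=T, B3=S, B4=T, B5=T
test 2 (d=8, p=2, x=5) hits B1=T, B5=F
test 3 (d=6, p=4, x=6) hits B1=F, B2=T, B3=E, B4=F, B5=F
test 4 (d=8, p=2, x=1) hits B1=T, B5=T
test 5 (d=6, p=4, x=3) hits B1=F, B2=T, B3=E, B4=F, B5=F
the full pool covers 9 outcomes: B1=T, B1=F, B2=T, B3=S, B3=E, B4=T, B4=F, B5=T, B5=F
every size-1 subset falls short of the 9 outcomes (best: 5/9)
every size-2 subset falls short of the 9 outcomes (best: 8/9)
the canonical winner is {1, 2, 3}: size 3, full 9-outcome coverage, earliest index list among size-3 covers
Answer: 3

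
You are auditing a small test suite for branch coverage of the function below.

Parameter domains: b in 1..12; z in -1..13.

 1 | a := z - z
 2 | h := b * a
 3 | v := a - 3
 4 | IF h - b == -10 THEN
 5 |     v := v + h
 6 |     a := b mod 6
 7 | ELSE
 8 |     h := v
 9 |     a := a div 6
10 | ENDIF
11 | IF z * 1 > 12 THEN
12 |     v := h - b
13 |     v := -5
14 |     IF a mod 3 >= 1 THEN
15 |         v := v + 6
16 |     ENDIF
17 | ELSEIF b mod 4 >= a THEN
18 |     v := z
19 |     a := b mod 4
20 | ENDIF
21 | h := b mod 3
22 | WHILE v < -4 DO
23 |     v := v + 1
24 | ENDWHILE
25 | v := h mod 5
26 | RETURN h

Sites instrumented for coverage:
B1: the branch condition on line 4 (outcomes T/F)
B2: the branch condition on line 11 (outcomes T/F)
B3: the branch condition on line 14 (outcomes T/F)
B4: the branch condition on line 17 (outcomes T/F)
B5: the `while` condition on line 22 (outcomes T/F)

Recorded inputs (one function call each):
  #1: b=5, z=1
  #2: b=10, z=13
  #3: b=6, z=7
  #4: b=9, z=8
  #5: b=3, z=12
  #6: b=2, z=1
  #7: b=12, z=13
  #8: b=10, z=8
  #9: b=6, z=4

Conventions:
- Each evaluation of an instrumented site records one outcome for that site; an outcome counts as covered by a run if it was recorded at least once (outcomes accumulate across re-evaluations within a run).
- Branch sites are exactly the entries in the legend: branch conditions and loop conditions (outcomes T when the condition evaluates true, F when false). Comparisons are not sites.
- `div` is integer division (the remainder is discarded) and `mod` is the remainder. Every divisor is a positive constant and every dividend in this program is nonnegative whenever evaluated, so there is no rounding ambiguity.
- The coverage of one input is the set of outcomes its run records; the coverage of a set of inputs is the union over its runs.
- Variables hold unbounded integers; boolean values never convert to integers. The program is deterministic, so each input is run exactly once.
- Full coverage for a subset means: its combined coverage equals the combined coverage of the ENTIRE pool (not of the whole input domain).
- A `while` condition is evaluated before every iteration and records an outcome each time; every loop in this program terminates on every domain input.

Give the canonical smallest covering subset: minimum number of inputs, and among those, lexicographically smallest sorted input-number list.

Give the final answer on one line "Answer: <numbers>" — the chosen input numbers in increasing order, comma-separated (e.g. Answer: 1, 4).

run #1 (b=5, z=1) runs B1->F, B2->F, B4->T, B5->F; records B1=F, B2=F, B4=T, B5=F
run #2 (b=10, z=13) runs B1->T, B2->T, B3->T, B5->F; records B1=T, B2=T, B3=T, B5=F
run #3 (b=6, z=7) runs B1->F, B2->F, B4->T, B5->F; records B1=F, B2=F, B4=T, B5=F
run #4 (b=9, z=8) runs B1->F, B2->F, B4->T, B5->F; records B1=F, B2=F, B4=T, B5=F
run #5 (b=3, z=12) runs B1->F, B2->F, B4->T, B5->F; records B1=F, B2=F, B4=T, B5=F
run #6 (b=2, z=1) runs B1->F, B2->F, B4->T, B5->F; records B1=F, B2=F, B4=T, B5=F
run #7 (b=12, z=13) runs B1->F, B2->T, B3->F, B5->T, B5->F; records B1=F, B2=T, B3=F, B5=T, B5=F
run #8 (b=10, z=8) runs B1->T, B2->F, B4->F, B5->F; records B1=T, B2=F, B4=F, B5=F
run #9 (b=6, z=4) runs B1->F, B2->F, B4->T, B5->F; records B1=F, B2=F, B4=T, B5=F
union over all inputs: B1=T, B1=F, B2=T, B2=F, B3=T, B3=F, B4=T, B4=F, B5=T, B5=F (10 outcomes)
every size-1 subset falls short of the 10 outcomes (best: 5/10)
every size-2 subset falls short of the 10 outcomes (best: 8/10)
every size-3 subset falls short of the 10 outcomes (best: 9/10)
size 4: inputs {1, 2, 7, 8} cover all 10 outcomes, and no lexicographically smaller subset of this size does

Answer: 1, 2, 7, 8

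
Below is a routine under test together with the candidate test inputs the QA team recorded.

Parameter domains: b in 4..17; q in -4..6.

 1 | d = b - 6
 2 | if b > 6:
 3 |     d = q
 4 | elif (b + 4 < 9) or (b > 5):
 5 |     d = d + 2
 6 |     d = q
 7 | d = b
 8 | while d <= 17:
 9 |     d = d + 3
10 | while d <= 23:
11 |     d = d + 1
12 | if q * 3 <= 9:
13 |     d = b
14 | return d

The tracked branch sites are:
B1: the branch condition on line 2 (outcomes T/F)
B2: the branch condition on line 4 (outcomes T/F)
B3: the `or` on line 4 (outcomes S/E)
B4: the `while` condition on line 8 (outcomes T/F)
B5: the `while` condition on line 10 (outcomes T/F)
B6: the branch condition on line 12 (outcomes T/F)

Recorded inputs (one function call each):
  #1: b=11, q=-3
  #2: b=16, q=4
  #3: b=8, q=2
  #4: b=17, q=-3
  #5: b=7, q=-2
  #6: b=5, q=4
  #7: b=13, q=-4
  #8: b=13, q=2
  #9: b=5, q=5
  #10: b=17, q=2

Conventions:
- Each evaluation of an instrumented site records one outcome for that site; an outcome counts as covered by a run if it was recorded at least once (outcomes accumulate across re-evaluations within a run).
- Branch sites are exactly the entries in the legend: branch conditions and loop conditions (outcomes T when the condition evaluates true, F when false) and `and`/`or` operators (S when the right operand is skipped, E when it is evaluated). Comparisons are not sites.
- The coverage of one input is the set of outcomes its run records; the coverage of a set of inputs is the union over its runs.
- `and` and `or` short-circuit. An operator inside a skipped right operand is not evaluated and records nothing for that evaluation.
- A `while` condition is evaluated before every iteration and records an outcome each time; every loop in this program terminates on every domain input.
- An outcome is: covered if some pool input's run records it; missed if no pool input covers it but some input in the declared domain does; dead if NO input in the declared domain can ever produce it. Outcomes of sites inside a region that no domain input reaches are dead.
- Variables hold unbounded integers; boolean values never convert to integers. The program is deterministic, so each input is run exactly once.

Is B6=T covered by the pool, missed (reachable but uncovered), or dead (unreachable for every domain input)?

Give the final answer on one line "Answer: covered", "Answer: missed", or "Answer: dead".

B6=T is recorded by pool input(s) 1, 3, 4, 5, 7, 8, 10 -> covered

Answer: covered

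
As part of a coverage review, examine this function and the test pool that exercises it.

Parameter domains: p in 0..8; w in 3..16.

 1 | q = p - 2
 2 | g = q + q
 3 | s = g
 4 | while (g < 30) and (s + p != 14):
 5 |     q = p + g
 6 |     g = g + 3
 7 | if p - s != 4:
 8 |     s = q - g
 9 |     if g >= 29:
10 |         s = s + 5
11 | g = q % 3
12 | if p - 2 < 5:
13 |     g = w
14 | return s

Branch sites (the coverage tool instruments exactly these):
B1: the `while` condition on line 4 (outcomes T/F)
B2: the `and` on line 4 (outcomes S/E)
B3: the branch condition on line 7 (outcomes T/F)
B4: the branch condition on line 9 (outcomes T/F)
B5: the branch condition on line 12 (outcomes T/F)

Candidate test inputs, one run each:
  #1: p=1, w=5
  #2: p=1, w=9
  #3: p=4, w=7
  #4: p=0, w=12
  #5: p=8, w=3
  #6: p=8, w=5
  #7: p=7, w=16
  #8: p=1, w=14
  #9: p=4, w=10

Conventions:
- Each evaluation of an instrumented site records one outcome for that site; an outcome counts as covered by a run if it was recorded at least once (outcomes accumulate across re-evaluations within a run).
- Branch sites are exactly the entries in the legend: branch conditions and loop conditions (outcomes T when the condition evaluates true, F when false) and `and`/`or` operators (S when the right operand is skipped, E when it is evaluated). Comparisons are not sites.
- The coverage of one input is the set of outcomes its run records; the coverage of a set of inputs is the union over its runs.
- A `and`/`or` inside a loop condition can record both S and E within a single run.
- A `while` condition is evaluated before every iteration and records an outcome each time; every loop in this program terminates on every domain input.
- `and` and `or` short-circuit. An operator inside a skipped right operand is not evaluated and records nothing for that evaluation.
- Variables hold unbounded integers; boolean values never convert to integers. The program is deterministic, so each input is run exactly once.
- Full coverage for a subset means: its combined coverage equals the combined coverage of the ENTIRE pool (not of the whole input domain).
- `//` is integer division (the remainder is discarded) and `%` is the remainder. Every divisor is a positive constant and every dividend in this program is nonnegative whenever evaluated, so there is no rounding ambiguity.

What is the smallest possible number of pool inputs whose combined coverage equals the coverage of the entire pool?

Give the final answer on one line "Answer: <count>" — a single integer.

input #1 (p=1, w=5): events B2->E, B1->T, B2->E, B1->T, B2->E, B1->T, B2->E, B1->T, B2->E, B1->T, B2->E, B1->T, B2->E, B1->T, ...; covers B1=T, B1=F, B2=S, B2=E, B3=T, B4=T, B5=T
input #2 (p=1, w=9): events B2->E, B1->T, B2->E, B1->T, B2->E, B1->T, B2->E, B1->T, B2->E, B1->T, B2->E, B1->T, B2->E, B1->T, ...; covers B1=T, B1=F, B2=S, B2=E, B3=T, B4=T, B5=T
input #3 (p=4, w=7): events B2->E, B1->T, B2->E, B1->T, B2->E, B1->T, B2->E, B1->T, B2->E, B1->T, B2->E, B1->T, B2->E, B1->T, ...; covers B1=T, B1=F, B2=S, B2=E, B3=T, B4=T, B5=T
input #4 (p=0, w=12): events B2->E, B1->T, B2->E, B1->T, B2->E, B1->T, B2->E, B1->T, B2->E, B1->T, B2->E, B1->T, B2->E, B1->T, ...; covers B1=T, B1=F, B2=S, B2=E, B3=F, B5=T
input #5 (p=8, w=3): events B2->E, B1->T, B2->E, B1->T, B2->E, B1->T, B2->E, B1->T, B2->E, B1->T, B2->E, B1->T, B2->S, B1->F, ...; covers B1=T, B1=F, B2=S, B2=E, B3=T, B4=T, B5=F
input #6 (p=8, w=5): events B2->E, B1->T, B2->E, B1->T, B2->E, B1->T, B2->E, B1->T, B2->E, B1->T, B2->E, B1->T, B2->S, B1->F, ...; covers B1=T, B1=F, B2=S, B2=E, B3=T, B4=T, B5=F
input #7 (p=7, w=16): events B2->E, B1->T, B2->E, B1->T, B2->E, B1->T, B2->E, B1->T, B2->E, B1->T, B2->E, B1->T, B2->E, B1->T, ...; covers B1=T, B1=F, B2=S, B2=E, B3=T, B4=T, B5=F
input #8 (p=1, w=14): events B2->E, B1->T, B2->E, B1->T, B2->E, B1->T, B2->E, B1->T, B2->E, B1->T, B2->E, B1->T, B2->E, B1->T, ...; covers B1=T, B1=F, B2=S, B2=E, B3=T, B4=T, B5=T
input #9 (p=4, w=10): events B2->E, B1->T, B2->E, B1->T, B2->E, B1->T, B2->E, B1->T, B2->E, B1->T, B2->E, B1->T, B2->E, B1->T, ...; covers B1=T, B1=F, B2=S, B2=E, B3=T, B4=T, B5=T
the full pool covers 9 outcomes: B1=T, B1=F, B2=S, B2=E, B3=T, B3=F, B4=T, B5=T, B5=F
every size-1 subset falls short of the 9 outcomes (best: 7/9)
the canonical winner is {4, 5}: size 2, full 9-outcome coverage, earliest index list among size-2 covers

Answer: 2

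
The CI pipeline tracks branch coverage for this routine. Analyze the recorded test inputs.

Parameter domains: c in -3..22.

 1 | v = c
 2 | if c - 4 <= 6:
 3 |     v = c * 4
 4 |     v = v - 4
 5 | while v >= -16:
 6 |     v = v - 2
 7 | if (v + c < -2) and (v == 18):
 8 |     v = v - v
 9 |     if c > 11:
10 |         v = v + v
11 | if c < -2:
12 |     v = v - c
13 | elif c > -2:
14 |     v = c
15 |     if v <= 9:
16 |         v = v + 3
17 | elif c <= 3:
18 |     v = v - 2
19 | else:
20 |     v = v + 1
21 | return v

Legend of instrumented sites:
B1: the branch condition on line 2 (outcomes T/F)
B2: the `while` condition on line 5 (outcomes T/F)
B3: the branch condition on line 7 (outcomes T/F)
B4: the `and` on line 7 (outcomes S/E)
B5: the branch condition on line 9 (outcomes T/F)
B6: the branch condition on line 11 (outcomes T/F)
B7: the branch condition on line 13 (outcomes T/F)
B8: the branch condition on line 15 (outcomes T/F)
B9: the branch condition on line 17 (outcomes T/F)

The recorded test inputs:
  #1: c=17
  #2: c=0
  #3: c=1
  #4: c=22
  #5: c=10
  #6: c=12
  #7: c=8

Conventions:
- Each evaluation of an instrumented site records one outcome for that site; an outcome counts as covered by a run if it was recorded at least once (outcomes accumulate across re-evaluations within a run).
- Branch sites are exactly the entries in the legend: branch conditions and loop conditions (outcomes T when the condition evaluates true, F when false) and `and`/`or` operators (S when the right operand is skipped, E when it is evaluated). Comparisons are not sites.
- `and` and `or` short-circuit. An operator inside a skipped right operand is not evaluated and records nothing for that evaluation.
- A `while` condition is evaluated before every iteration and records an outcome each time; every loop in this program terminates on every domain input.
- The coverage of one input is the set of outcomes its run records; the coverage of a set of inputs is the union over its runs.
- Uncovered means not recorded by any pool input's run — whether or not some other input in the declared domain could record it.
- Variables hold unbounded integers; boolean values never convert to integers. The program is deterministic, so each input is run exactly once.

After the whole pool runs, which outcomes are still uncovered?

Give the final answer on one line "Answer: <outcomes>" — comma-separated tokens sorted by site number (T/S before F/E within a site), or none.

input #1 (c=17): covers B1=F, B2=T, B2=F, B3=F, B4=S, B6=F, B7=T, B8=F
input #2 (c=0): covers B1=T, B2=T, B2=F, B3=F, B4=E, B6=F, B7=T, B8=T
input #3 (c=1): covers B1=T, B2=T, B2=F, B3=F, B4=E, B6=F, B7=T, B8=T
input #4 (c=22): covers B1=F, B2=T, B2=F, B3=F, B4=S, B6=F, B7=T, B8=F
input #5 (c=10): covers B1=T, B2=T, B2=F, B3=F, B4=E, B6=F, B7=T, B8=F
input #6 (c=12): covers B1=F, B2=T, B2=F, B3=F, B4=E, B6=F, B7=T, B8=F
input #7 (c=8): covers B1=T, B2=T, B2=F, B3=F, B4=E, B6=F, B7=T, B8=T
union over the pool: B1=T, B1=F, B2=T, B2=F, B3=F, B4=S, B4=E, B6=F, B7=T, B8=T, B8=F
uncovered (7 of 18): B3=T, B5=T, B5=F, B6=T, B7=F, B9=T, B9=F

Answer: B3=T, B5=T, B5=F, B6=T, B7=F, B9=T, B9=F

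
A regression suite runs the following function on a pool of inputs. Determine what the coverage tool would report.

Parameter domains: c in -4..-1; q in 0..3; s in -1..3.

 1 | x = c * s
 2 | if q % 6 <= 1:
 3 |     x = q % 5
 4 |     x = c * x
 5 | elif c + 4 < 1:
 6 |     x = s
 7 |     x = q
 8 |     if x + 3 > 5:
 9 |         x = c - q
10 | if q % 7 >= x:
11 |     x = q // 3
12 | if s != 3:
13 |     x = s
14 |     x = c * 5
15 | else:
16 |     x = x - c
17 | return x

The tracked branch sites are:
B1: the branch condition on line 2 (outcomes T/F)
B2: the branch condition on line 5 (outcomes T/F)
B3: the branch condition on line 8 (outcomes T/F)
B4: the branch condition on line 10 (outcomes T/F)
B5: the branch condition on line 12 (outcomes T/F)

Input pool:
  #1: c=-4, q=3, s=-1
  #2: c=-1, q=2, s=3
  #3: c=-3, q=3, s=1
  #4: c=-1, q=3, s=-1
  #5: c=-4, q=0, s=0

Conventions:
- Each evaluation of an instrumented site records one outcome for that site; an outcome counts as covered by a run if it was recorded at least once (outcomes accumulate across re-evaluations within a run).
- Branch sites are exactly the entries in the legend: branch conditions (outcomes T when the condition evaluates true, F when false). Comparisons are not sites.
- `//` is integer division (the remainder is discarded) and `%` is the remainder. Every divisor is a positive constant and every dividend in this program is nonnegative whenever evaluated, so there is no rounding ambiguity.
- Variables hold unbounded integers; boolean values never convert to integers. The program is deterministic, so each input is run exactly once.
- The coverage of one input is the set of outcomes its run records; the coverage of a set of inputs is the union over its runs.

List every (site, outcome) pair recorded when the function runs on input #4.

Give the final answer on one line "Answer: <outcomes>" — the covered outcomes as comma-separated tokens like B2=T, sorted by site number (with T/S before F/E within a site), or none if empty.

Simulating input #4 (c=-1, q=3, s=-1) step by step:
  B1->F, B2->F, B4->T, B5->T
collecting distinct outcomes: B1=F, B2=F, B4=T, B5=T

Answer: B1=F, B2=F, B4=T, B5=T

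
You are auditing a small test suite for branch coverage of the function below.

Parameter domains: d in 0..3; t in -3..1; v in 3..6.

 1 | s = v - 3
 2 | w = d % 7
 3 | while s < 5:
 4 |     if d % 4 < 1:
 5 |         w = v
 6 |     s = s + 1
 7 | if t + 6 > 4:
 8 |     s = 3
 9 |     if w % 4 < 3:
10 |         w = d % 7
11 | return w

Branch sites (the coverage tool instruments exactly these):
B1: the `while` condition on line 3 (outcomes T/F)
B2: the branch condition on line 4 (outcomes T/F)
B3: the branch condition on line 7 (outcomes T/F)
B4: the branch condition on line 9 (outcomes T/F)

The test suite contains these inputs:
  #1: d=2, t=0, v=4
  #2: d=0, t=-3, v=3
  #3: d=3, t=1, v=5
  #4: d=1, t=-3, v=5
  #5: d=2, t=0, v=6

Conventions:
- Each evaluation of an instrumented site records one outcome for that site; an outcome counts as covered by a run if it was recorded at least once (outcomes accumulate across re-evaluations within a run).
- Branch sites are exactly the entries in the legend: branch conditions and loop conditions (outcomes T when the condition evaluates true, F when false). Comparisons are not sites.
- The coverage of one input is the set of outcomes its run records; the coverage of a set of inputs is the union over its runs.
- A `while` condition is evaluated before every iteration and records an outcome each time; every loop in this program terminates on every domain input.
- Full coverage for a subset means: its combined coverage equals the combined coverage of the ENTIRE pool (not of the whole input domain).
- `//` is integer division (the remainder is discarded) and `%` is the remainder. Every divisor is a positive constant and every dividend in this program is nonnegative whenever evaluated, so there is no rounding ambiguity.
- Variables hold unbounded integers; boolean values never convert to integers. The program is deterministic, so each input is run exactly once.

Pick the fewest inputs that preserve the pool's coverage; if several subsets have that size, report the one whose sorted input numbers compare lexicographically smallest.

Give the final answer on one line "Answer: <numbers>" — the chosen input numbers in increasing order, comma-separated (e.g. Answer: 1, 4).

#1 (d=2, t=0, v=4) -> B1->T, B2->F, B1->T, B2->F, B1->T, B2->F, B1->T, B2->F, B1->F, B3->T, B4->T; covered: B1=T, B1=F, B2=F, B3=T, B4=T
#2 (d=0, t=-3, v=3) -> B1->T, B2->T, B1->T, B2->T, B1->T, B2->T, B1->T, B2->T, B1->T, B2->T, B1->F, B3->F; covered: B1=T, B1=F, B2=T, B3=F
#3 (d=3, t=1, v=5) -> B1->T, B2->F, B1->T, B2->F, B1->T, B2->F, B1->F, B3->T, B4->F; covered: B1=T, B1=F, B2=F, B3=T, B4=F
#4 (d=1, t=-3, v=5) -> B1->T, B2->F, B1->T, B2->F, B1->T, B2->F, B1->F, B3->F; covered: B1=T, B1=F, B2=F, B3=F
#5 (d=2, t=0, v=6) -> B1->T, B2->F, B1->T, B2->F, B1->F, B3->T, B4->T; covered: B1=T, B1=F, B2=F, B3=T, B4=T
the full pool covers 8 outcomes: B1=T, B1=F, B2=T, B2=F, B3=T, B3=F, B4=T, B4=F
size 1 is not enough: best union over all size-1 subsets is 5/8
size 2 is not enough: best union over all size-2 subsets is 7/8
the canonical winner is {1, 2, 3}: size 3, full 8-outcome coverage, earliest index list among size-3 covers

Answer: 1, 2, 3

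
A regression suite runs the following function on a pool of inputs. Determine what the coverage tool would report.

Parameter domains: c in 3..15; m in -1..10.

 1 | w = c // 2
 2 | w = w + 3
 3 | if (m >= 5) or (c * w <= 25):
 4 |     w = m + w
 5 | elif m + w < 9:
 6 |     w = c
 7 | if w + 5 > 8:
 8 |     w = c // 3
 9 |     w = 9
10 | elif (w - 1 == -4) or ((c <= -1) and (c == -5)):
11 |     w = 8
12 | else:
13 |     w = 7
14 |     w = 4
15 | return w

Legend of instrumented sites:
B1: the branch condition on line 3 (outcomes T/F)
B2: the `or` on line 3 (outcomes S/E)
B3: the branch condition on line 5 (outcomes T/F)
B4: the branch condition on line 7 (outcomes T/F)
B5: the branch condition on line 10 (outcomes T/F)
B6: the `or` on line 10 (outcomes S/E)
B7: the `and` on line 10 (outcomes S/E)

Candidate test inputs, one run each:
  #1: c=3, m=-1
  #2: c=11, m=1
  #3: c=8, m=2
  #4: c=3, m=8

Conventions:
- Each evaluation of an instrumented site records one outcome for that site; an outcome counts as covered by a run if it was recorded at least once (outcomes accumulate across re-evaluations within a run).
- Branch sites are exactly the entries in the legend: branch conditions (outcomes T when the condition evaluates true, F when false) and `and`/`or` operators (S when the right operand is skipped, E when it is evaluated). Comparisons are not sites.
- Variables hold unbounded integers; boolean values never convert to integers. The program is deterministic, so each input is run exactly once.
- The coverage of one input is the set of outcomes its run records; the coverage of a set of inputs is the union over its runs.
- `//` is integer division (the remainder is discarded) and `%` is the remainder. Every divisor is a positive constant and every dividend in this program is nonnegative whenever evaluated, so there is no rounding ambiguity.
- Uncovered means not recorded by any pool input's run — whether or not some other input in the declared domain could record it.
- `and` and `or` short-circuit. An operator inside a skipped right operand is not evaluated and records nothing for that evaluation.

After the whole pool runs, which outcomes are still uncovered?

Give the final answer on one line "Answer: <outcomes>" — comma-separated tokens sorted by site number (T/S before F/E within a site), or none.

input #1 (c=3, m=-1): events B2->E, B1->T, B4->F, B6->E, B7->S, B5->F; covers B1=T, B2=E, B4=F, B5=F, B6=E, B7=S
input #2 (c=11, m=1): events B2->E, B1->F, B3->F, B4->T; covers B1=F, B2=E, B3=F, B4=T
input #3 (c=8, m=2): events B2->E, B1->F, B3->F, B4->T; covers B1=F, B2=E, B3=F, B4=T
input #4 (c=3, m=8): events B2->S, B1->T, B4->T; covers B1=T, B2=S, B4=T
union over the pool: B1=T, B1=F, B2=S, B2=E, B3=F, B4=T, B4=F, B5=F, B6=E, B7=S
uncovered (4 of 14): B3=T, B5=T, B6=S, B7=E

Answer: B3=T, B5=T, B6=S, B7=E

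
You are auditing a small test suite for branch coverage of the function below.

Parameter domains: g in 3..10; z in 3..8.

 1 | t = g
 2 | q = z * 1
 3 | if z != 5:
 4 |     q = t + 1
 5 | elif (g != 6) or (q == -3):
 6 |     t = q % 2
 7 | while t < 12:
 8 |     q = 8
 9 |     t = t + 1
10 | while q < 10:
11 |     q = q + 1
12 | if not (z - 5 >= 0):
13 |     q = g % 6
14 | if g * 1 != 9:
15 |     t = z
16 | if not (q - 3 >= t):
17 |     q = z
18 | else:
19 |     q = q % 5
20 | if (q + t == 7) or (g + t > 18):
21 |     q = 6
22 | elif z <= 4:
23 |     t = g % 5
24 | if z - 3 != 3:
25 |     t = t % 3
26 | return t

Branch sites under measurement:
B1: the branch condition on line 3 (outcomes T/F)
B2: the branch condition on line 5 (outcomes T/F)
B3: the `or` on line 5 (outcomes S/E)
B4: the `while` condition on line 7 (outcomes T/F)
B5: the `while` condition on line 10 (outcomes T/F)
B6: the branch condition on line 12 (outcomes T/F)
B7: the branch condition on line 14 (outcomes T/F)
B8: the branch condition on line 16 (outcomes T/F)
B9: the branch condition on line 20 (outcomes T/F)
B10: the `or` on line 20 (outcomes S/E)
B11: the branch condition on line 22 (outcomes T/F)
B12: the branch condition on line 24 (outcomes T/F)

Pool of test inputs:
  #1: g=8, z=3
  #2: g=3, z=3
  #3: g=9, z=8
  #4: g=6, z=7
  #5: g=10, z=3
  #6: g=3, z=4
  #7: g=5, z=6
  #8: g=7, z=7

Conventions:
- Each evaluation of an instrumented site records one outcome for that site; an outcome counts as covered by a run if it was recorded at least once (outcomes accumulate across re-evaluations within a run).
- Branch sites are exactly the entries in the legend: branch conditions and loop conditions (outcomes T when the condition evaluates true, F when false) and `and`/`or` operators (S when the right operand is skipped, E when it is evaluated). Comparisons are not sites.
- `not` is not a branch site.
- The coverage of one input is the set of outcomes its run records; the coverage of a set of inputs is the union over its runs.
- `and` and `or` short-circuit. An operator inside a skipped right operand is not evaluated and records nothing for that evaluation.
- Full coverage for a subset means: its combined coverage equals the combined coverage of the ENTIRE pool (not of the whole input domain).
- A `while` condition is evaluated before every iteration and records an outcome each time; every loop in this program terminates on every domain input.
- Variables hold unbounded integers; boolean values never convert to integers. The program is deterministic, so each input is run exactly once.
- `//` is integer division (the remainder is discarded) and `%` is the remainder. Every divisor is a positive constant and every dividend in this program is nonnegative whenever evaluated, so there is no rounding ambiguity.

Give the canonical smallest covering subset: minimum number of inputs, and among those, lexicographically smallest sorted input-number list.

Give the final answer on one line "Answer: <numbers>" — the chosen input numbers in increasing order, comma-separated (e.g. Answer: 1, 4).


input #1 (g=8, z=3): events B1->T, B4->T, B4->T, B4->T, B4->T, B4->F, B5->T, B5->T, B5->F, B6->T, B7->T, B8->T, B10->E, B9->F, ...; covers B1=T, B4=T, B4=F, B5=T, B5=F, B6=T, B7=T, B8=T, B9=F, B10=E, B11=T, B12=T
input #2 (g=3, z=3): events B1->T, B4->T, B4->T, B4->T, B4->T, B4->T, B4->T, B4->T, B4->T, B4->T, B4->F, B5->T, B5->T, B5->F, ...; covers B1=T, B4=T, B4=F, B5=T, B5=F, B6=T, B7=T, B8=T, B9=F, B10=E, B11=T, B12=T
input #3 (g=9, z=8): events B1->T, B4->T, B4->T, B4->T, B4->F, B5->T, B5->T, B5->F, B6->F, B7->F, B8->T, B10->E, B9->T, B12->T; covers B1=T, B4=T, B4=F, B5=T, B5=F, B6=F, B7=F, B8=T, B9=T, B10=E, B12=T
input #4 (g=6, z=7): events B1->T, B4->T, B4->T, B4->T, B4->T, B4->T, B4->T, B4->F, B5->T, B5->T, B5->F, B6->F, B7->T, B8->F, ...; covers B1=T, B4=T, B4=F, B5=T, B5=F, B6=F, B7=T, B8=F, B9=T, B10=S, B12=T
input #5 (g=10, z=3): events B1->T, B4->T, B4->T, B4->F, B5->T, B5->T, B5->F, B6->T, B7->T, B8->T, B10->E, B9->F, B11->T, B12->T; covers B1=T, B4=T, B4=F, B5=T, B5=F, B6=T, B7=T, B8=T, B9=F, B10=E, B11=T, B12=T
input #6 (g=3, z=4): events B1->T, B4->T, B4->T, B4->T, B4->T, B4->T, B4->T, B4->T, B4->T, B4->T, B4->F, B5->T, B5->T, B5->F, ...; covers B1=T, B4=T, B4=F, B5=T, B5=F, B6=T, B7=T, B8=T, B9=F, B10=E, B11=T, B12=T
input #7 (g=5, z=6): events B1->T, B4->T, B4->T, B4->T, B4->T, B4->T, B4->T, B4->T, B4->F, B5->T, B5->T, B5->F, B6->F, B7->T, ...; covers B1=T, B4=T, B4=F, B5=T, B5=F, B6=F, B7=T, B8=F, B9=F, B10=E, B11=F, B12=F
input #8 (g=7, z=7): events B1->T, B4->T, B4->T, B4->T, B4->T, B4->T, B4->F, B5->T, B5->T, B5->F, B6->F, B7->T, B8->F, B10->S, ...; covers B1=T, B4=T, B4=F, B5=T, B5=F, B6=F, B7=T, B8=F, B9=T, B10=S, B12=T
pool-wide coverage (19 outcomes): B1=T, B4=T, B4=F, B5=T, B5=F, B6=T, B6=F, B7=T, B7=F, B8=T, B8=F, B9=T, B9=F, B10=S, B10=E, B11=T, B11=F, B12=T, B12=F
every size-1 subset falls short of the 19 outcomes (best: 12/19)
every size-2 subset falls short of the 19 outcomes (best: 16/19)
every size-3 subset falls short of the 19 outcomes (best: 18/19)
at size 4, {1, 3, 4, 7} reaches all 19 outcomes; every lexicographically earlier size-4 subset fails
Answer: 1, 3, 4, 7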